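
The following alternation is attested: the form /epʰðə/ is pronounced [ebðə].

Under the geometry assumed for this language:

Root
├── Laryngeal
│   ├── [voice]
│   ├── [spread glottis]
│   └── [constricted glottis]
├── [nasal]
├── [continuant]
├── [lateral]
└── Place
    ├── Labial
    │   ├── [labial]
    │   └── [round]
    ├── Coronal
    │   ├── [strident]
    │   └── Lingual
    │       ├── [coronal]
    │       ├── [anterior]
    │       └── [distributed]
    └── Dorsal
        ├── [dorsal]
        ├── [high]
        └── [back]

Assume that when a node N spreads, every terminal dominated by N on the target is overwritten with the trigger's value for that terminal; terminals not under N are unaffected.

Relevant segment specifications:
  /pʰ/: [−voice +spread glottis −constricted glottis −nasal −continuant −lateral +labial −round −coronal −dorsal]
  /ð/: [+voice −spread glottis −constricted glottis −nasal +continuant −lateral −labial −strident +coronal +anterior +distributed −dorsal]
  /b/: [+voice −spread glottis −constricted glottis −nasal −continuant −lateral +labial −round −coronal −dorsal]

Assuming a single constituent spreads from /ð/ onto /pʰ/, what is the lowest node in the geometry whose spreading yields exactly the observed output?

The alternation /pʰ/ → [b] changes [voice], [spread glottis] and nothing else.
The smallest constituent containing every changed terminal is Laryngeal — each of its daughters lacks at least one of the affected features.
Spreading Laryngeal from /ð/ overwrites each of those terminals with /ð/'s values, yielding exactly [b].
Since [coronal], [continuant] are preserved even though /ð/ disagrees there, no node above Laryngeal spread.

Laryngeal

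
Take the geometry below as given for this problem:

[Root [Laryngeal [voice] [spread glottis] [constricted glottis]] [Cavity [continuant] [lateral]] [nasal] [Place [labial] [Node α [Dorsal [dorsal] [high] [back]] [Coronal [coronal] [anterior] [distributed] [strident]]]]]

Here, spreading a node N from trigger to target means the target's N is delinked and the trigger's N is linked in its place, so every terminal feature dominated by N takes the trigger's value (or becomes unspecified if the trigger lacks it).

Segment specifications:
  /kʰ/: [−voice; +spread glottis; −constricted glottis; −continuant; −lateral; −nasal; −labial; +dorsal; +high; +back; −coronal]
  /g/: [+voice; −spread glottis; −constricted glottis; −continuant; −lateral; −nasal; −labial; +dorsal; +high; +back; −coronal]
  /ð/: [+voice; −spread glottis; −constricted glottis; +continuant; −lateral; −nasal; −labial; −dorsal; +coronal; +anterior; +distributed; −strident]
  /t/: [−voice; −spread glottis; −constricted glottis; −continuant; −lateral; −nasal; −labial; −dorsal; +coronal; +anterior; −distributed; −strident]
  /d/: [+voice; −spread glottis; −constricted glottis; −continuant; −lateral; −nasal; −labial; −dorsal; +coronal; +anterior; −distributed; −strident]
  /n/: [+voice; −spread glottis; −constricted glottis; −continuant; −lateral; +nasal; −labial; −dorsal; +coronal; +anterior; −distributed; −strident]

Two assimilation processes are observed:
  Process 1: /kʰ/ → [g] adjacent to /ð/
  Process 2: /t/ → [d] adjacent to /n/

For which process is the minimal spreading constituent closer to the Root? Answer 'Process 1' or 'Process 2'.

Process 1 alters [voice], [spread glottis]; the lowest common ancestor is Laryngeal (depth 1 from Root).
Process 2: the feature that changes is [voice]; the minimal node is [voice] (depth 2).
Depth 1 < depth 2; Process 1 involves the structurally higher constituent Laryngeal.

Process 1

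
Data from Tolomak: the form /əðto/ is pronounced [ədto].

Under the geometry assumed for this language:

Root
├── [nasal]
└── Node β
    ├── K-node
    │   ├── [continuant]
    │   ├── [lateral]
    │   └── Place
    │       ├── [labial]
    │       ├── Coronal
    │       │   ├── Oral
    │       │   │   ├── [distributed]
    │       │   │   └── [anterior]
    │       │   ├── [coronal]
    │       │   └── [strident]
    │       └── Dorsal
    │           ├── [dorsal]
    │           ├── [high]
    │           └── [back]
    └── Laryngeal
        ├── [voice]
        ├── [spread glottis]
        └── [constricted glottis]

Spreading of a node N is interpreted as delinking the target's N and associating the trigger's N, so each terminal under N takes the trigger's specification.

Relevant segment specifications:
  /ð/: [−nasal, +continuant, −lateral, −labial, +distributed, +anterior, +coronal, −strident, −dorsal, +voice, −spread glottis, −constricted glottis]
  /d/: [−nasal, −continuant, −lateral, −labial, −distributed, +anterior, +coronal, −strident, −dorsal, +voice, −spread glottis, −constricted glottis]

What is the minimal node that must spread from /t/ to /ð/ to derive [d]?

K-node

Comparing /ð/ with its surface form [d], the features that change are [continuant], [distributed].
In this geometry the lowest node dominating all of them is K-node: every daughter of K-node dominates only a proper subset, so no lower node suffices.
Delinking /ð/'s K-node and associating /t/'s K-node gives precisely the feature bundle of [d].
Had Node β or a higher node spread, [voice] would have taken /t/'s value; it stays as in /ð/, confirming the spreading constituent is exactly K-node.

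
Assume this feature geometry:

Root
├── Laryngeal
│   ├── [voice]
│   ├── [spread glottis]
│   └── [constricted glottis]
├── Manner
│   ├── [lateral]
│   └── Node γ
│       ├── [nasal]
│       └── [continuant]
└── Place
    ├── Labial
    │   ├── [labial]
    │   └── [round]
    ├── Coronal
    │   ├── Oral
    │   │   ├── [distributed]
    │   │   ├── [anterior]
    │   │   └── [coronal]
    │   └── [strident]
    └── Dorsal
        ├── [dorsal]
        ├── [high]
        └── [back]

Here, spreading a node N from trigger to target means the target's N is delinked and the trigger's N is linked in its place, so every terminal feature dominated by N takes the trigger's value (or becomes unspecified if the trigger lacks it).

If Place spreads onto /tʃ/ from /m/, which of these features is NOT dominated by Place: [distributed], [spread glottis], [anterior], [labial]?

[spread glottis]

Under this geometry, Place contains [labial], [round], [distributed], [anterior], [coronal], [strident], [dorsal], [high], [back].
Spreading Place replaces [anterior], [labial], [distributed] with the trigger's values, since each sits inside the Place constituent.
[spread glottis] is not within the Place subtree (it hangs from Laryngeal), so /tʃ/'s [spread glottis] value survives.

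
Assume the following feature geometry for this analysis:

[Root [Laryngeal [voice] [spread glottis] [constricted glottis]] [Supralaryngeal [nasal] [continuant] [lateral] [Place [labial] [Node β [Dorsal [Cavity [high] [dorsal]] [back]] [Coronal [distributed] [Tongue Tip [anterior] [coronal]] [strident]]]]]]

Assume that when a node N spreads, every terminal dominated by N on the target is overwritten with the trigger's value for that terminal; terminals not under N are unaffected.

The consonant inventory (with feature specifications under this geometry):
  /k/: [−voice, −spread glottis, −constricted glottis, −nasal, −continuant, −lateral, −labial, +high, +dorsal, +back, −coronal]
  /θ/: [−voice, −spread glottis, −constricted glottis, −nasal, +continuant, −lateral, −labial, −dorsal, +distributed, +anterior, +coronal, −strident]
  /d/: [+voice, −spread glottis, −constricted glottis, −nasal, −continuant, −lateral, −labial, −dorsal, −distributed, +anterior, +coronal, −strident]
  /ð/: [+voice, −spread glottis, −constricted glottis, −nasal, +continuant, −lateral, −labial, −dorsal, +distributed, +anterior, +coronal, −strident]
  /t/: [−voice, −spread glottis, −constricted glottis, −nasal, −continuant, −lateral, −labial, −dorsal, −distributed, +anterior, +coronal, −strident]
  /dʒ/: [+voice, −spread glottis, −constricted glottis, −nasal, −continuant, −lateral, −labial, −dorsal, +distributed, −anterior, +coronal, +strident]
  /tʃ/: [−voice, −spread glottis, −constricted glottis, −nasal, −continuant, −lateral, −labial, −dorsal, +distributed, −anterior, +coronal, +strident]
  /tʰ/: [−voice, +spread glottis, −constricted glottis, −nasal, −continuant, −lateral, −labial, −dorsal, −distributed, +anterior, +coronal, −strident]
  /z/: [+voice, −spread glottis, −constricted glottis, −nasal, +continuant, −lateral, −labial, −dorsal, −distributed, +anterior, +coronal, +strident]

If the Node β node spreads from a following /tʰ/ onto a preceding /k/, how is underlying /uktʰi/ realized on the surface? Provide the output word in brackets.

[uttʰi]

Node β immediately or transitively dominates [high], [dorsal], [back], [distributed], [anterior], [coronal], [strident].
Spreading Node β from /tʰ/ onto /k/ replaces those values with /tʰ/'s: [−dorsal], [−distributed], [+anterior], [+coronal], [−strident]. Features outside Node β ([voice], [spread glottis], [constricted glottis], …) stay as in /k/.
The resulting bundle matches /t/ in the inventory; substituting it for /k/ gives [uttʰi].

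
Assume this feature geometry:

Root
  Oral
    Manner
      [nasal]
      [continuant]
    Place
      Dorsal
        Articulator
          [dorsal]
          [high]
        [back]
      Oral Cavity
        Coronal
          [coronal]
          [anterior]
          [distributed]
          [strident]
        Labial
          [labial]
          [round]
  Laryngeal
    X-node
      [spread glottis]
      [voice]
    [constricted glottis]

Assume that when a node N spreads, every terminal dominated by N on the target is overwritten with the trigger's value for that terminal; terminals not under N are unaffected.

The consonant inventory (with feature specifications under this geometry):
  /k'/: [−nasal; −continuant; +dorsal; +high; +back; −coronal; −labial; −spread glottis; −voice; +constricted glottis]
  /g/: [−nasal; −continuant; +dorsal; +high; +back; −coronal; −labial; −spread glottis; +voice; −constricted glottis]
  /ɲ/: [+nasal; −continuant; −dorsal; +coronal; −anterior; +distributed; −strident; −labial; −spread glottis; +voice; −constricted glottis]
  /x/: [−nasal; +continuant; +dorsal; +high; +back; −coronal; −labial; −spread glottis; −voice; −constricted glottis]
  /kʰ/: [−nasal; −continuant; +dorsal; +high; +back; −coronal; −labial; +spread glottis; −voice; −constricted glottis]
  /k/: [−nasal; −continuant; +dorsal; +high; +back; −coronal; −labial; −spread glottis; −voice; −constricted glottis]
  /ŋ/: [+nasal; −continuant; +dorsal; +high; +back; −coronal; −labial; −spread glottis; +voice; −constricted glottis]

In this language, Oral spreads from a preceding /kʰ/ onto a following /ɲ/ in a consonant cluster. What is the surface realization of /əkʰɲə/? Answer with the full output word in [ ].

The Oral node dominates the terminals [nasal], [continuant], [dorsal], [high], [back], [coronal], [anterior], [distributed], [strident], [labial], [round].
After delinking /ɲ/'s Oral and linking /kʰ/'s, the affected terminals become [−nasal], [−continuant], [+dorsal], [+high], [+back], [−coronal], [−labial]; [spread glottis], [voice], [constricted glottis] (outside Oral) are retained from /ɲ/.
The resulting bundle matches /g/ in the inventory; substituting it for /ɲ/ gives [əkʰgə].

[əkʰgə]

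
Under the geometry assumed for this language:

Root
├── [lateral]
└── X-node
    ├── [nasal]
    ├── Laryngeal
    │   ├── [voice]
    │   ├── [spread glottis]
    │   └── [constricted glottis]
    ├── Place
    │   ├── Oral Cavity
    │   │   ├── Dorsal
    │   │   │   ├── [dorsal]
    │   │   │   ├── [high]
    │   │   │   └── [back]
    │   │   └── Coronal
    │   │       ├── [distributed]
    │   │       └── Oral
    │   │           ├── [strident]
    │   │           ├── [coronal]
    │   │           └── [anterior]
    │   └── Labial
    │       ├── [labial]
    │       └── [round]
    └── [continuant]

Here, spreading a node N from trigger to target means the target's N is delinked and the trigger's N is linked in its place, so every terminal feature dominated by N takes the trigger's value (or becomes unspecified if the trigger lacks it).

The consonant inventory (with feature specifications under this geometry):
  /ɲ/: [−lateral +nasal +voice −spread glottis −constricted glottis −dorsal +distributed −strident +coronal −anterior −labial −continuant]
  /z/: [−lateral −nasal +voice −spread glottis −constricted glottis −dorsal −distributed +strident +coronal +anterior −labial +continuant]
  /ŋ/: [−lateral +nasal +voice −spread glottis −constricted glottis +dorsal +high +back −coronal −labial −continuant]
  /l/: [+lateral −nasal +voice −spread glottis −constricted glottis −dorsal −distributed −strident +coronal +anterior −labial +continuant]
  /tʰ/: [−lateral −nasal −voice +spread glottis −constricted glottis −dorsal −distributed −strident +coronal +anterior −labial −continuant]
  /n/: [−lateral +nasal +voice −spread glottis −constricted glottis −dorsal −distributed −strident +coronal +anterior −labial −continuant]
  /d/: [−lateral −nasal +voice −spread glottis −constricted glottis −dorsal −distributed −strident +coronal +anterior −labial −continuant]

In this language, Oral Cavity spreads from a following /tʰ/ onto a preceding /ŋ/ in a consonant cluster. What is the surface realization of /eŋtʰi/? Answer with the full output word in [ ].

[entʰi]

Terminals under Oral Cavity in this geometry: [dorsal], [high], [back], [distributed], [strident], [coronal], [anterior].
The target acquires /tʰ/'s values for everything under Oral Cavity — [−dorsal], [−distributed], [−strident], [+coronal], [+anterior] — while keeping its own [lateral], [nasal], [voice], ….
This feature bundle is that of [n], so /eŋtʰi/ surfaces as [entʰi].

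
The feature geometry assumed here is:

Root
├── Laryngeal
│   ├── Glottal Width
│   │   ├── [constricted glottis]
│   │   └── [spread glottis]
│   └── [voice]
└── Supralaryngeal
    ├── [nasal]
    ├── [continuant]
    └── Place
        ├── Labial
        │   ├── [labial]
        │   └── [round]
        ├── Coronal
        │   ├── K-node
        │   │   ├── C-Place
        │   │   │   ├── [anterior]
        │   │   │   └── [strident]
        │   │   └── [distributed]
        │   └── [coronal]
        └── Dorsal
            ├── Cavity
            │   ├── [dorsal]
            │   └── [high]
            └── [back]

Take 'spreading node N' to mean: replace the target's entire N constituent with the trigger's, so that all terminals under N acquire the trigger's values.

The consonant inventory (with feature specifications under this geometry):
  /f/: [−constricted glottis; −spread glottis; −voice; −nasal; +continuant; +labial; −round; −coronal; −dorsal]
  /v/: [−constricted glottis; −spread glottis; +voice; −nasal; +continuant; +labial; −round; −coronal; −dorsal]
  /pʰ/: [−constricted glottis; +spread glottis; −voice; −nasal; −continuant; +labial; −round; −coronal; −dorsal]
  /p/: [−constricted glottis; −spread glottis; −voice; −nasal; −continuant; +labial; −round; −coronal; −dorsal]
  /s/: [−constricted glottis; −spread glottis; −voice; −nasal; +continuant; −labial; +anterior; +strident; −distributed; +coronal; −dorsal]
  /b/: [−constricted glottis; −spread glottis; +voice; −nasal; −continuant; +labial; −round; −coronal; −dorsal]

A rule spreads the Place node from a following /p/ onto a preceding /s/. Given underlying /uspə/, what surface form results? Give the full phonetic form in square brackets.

Terminals under Place in this geometry: [labial], [round], [anterior], [strident], [distributed], [coronal], [dorsal], [high], [back].
After delinking /s/'s Place and linking /p/'s, the affected terminals become [+labial], [−round], [−coronal], [−dorsal]; [constricted glottis], [spread glottis], [voice], … (outside Place) are retained from /s/.
Among the inventory, only /f/ has exactly this specification, giving the surface form [ufpə].

[ufpə]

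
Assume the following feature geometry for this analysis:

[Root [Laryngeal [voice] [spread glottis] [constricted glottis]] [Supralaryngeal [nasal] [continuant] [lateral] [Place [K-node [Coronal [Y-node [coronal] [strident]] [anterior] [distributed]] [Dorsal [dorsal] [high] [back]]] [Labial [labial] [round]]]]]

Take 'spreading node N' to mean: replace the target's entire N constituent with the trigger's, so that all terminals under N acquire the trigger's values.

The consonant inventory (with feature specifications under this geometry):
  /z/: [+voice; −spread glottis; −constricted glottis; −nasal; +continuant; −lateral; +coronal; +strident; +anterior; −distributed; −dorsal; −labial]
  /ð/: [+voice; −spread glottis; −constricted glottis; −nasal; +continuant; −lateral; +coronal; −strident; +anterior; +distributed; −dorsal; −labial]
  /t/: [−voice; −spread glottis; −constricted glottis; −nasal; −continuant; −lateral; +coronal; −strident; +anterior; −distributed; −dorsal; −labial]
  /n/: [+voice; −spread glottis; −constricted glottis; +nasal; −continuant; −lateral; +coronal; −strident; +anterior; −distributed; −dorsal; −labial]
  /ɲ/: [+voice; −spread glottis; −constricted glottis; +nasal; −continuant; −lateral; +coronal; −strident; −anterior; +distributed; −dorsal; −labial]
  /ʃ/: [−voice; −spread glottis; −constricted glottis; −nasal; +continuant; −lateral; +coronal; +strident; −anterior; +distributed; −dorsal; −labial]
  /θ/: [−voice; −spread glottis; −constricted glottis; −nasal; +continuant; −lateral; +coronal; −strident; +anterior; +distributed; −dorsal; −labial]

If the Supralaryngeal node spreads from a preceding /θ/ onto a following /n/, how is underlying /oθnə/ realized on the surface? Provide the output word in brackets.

The Supralaryngeal node dominates the terminals [nasal], [continuant], [lateral], [coronal], [strident], [anterior], [distributed], [dorsal], [high], [back], [labial], [round].
Spreading Supralaryngeal from /θ/ onto /n/ replaces those values with /θ/'s: [−nasal], [+continuant], [−lateral], [+coronal], [−strident], [+anterior], [+distributed], [−dorsal], [−labial]. Features outside Supralaryngeal ([voice], [spread glottis], [constricted glottis]) stay as in /n/.
Among the inventory, only /ð/ has exactly this specification, giving the surface form [oθðə].

[oθðə]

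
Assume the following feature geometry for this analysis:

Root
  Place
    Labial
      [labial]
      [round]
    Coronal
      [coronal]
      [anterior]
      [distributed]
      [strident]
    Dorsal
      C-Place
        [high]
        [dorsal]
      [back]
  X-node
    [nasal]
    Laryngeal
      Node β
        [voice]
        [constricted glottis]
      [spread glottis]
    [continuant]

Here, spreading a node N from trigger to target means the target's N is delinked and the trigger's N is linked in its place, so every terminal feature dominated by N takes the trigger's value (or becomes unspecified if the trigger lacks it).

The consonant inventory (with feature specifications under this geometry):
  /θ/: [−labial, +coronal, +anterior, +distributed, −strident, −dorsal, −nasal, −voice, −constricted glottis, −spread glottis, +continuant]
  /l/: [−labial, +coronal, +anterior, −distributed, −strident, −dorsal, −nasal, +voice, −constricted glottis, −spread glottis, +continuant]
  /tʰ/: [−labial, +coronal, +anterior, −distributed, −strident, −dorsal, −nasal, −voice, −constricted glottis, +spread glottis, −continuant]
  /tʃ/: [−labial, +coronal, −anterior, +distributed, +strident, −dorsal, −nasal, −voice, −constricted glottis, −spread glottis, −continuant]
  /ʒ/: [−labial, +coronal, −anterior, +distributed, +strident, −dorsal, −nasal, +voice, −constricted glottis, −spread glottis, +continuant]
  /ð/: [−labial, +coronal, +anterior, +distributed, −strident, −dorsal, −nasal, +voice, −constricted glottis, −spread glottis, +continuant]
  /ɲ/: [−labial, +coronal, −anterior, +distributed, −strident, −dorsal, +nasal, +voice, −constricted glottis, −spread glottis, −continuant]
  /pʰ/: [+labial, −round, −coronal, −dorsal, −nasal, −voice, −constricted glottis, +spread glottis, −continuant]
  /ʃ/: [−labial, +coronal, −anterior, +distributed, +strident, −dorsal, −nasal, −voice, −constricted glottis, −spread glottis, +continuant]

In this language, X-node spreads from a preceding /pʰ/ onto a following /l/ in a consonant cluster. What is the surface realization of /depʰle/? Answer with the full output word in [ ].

Terminals under X-node in this geometry: [nasal], [voice], [constricted glottis], [spread glottis], [continuant].
The target acquires /pʰ/'s values for everything under X-node — [−nasal], [−voice], [−constricted glottis], [+spread glottis], [−continuant] — while keeping its own [labial], [coronal], [anterior], ….
Among the inventory, only /tʰ/ has exactly this specification, giving the surface form [depʰtʰe].

[depʰtʰe]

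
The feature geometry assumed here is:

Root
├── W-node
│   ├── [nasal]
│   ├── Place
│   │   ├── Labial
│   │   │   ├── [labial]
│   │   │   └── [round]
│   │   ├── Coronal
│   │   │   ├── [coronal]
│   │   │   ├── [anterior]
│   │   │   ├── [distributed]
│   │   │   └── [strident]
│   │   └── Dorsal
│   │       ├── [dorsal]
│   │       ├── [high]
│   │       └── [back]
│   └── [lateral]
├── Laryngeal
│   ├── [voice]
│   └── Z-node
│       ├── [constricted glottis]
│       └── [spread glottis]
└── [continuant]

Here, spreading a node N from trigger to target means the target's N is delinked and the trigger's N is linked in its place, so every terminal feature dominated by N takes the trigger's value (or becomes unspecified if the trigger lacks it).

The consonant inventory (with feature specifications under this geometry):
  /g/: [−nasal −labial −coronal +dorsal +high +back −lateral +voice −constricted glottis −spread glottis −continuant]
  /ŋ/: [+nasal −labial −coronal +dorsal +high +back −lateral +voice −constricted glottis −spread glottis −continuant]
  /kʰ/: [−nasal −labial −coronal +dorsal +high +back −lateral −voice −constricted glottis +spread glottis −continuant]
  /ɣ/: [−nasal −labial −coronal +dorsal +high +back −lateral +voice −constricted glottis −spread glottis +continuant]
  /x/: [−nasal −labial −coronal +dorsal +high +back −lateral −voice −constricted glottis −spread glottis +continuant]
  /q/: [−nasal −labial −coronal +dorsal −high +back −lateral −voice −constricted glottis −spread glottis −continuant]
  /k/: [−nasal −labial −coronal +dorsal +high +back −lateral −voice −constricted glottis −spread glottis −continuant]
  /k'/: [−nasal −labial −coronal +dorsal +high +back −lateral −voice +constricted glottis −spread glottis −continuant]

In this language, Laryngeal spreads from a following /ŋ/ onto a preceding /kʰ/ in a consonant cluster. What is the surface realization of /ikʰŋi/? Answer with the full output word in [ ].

Terminals under Laryngeal in this geometry: [voice], [constricted glottis], [spread glottis].
The target acquires /ŋ/'s values for everything under Laryngeal — [+voice], [−constricted glottis], [−spread glottis] — while keeping its own [nasal], [labial], [coronal], ….
This feature bundle is that of [g], so /ikʰŋi/ surfaces as [igŋi].

[igŋi]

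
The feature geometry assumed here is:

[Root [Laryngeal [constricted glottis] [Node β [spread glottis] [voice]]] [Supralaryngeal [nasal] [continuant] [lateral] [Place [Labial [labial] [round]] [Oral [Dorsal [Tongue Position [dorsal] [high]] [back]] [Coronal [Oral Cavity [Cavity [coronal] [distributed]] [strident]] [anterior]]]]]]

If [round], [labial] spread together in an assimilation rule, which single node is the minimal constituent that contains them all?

[round]: Root → Supralaryngeal → Place → Labial → [round].
[labial]: Root → Supralaryngeal → Place → Labial → [labial].
These paths first converge at Labial; no daughter of Labial dominates all 2 features, so Labial is the minimal constituent.

Labial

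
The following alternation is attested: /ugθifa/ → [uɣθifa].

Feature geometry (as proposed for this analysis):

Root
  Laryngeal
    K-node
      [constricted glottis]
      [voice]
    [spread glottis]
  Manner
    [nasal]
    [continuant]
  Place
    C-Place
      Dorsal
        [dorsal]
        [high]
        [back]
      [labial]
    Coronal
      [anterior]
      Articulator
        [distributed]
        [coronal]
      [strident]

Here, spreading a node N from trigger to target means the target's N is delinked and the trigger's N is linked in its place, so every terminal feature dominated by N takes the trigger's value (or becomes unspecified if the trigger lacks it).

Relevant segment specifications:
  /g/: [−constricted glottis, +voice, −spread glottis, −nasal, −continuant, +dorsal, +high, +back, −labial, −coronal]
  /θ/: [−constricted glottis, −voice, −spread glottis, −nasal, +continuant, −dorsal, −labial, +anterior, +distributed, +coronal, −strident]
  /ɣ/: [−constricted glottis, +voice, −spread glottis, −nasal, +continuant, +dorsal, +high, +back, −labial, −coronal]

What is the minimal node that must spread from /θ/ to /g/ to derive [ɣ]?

[continuant]

/g/ and [ɣ] differ in [continuant]; every other specified feature is identical.
With a single altered terminal, the smallest constituent that could spread is that terminal — [continuant].
[voice], [dorsal] stay as in /g/ although /θ/ differs there, so no node dominating them spread; among the remaining candidates [continuant] is the lowest that derives the output.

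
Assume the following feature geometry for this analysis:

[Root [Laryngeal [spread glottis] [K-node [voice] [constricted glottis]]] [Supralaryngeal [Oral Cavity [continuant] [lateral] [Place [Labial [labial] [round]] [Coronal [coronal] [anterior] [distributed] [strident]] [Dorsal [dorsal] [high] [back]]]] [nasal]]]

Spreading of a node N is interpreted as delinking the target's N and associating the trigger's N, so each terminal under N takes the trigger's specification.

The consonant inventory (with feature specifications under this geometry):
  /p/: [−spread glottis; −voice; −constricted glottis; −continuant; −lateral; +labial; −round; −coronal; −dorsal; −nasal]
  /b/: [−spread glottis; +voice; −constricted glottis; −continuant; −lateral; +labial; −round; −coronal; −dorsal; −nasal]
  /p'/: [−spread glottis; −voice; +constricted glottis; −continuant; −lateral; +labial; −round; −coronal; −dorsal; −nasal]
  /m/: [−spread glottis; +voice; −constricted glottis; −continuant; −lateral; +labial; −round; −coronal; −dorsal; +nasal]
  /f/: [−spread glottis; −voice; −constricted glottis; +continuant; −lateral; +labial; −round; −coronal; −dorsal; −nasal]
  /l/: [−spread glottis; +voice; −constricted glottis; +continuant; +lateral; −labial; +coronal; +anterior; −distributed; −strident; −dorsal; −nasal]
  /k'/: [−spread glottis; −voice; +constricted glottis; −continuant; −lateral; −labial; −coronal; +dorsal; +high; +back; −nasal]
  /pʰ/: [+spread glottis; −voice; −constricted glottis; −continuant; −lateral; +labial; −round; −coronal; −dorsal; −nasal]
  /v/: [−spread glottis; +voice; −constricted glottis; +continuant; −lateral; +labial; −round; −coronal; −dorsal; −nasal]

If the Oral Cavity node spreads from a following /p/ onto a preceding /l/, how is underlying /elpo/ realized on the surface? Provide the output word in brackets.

Oral Cavity immediately or transitively dominates [continuant], [lateral], [labial], [round], [coronal], [anterior], [distributed], [strident], [dorsal], [high], [back].
After delinking /l/'s Oral Cavity and linking /p/'s, the affected terminals become [−continuant], [−lateral], [+labial], [−round], [−coronal], [−dorsal]; [spread glottis], [voice], [constricted glottis], … (outside Oral Cavity) are retained from /l/.
The resulting bundle matches /b/ in the inventory; substituting it for /l/ gives [ebpo].

[ebpo]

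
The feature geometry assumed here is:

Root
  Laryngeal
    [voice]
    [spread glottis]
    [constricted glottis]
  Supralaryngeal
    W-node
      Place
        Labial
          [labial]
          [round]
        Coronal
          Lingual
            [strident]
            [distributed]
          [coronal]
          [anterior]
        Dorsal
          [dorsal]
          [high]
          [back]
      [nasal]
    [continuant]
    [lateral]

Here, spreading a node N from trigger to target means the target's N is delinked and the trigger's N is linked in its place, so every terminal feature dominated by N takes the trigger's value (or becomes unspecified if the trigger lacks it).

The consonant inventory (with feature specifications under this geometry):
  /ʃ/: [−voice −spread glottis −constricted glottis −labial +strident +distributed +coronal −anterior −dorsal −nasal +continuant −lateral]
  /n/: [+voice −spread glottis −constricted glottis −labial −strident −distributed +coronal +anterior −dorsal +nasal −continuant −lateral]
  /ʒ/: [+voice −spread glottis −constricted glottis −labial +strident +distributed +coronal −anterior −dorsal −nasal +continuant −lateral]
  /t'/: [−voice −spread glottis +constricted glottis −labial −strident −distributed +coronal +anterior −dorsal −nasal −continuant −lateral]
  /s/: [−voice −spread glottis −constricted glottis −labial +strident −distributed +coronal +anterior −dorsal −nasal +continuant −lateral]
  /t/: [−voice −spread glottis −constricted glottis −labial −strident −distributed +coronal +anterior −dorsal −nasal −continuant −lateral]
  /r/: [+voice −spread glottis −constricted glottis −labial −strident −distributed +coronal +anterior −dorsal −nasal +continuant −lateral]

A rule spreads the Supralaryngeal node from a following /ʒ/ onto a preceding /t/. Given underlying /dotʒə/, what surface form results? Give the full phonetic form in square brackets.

[doʃʒə]

Supralaryngeal immediately or transitively dominates [labial], [round], [strident], [distributed], [coronal], [anterior], [dorsal], [high], [back], [nasal], [continuant], [lateral].
Spreading Supralaryngeal from /ʒ/ onto /t/ replaces those values with /ʒ/'s: [−labial], [+strident], [+distributed], [+coronal], [−anterior], [−dorsal], [−nasal], [+continuant], [−lateral]. Features outside Supralaryngeal ([voice], [spread glottis], [constricted glottis]) stay as in /t/.
The resulting bundle matches /ʃ/ in the inventory; substituting it for /t/ gives [doʃʒə].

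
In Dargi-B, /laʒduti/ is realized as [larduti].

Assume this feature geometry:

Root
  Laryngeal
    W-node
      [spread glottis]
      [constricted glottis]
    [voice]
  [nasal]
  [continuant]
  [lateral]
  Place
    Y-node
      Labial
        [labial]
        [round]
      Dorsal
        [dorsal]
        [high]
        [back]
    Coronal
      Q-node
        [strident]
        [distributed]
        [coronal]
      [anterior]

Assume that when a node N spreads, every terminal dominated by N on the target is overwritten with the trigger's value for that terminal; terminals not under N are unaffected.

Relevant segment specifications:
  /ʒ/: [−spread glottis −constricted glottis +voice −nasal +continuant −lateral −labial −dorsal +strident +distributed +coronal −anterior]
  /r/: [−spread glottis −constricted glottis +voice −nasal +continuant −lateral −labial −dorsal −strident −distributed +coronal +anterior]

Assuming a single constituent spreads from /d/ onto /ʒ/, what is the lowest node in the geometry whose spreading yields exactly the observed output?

Coronal

The alternation /ʒ/ → [r] changes [anterior], [distributed], [strident] and nothing else.
The smallest constituent containing every changed terminal is Coronal — each of its daughters lacks at least one of the affected features.
Delinking /ʒ/'s Coronal and associating /d/'s Coronal gives precisely the feature bundle of [r].
[continuant] stays as in /ʒ/ although /d/ differs there, so no node dominating it spread; among the remaining candidates Coronal is the lowest that derives the output.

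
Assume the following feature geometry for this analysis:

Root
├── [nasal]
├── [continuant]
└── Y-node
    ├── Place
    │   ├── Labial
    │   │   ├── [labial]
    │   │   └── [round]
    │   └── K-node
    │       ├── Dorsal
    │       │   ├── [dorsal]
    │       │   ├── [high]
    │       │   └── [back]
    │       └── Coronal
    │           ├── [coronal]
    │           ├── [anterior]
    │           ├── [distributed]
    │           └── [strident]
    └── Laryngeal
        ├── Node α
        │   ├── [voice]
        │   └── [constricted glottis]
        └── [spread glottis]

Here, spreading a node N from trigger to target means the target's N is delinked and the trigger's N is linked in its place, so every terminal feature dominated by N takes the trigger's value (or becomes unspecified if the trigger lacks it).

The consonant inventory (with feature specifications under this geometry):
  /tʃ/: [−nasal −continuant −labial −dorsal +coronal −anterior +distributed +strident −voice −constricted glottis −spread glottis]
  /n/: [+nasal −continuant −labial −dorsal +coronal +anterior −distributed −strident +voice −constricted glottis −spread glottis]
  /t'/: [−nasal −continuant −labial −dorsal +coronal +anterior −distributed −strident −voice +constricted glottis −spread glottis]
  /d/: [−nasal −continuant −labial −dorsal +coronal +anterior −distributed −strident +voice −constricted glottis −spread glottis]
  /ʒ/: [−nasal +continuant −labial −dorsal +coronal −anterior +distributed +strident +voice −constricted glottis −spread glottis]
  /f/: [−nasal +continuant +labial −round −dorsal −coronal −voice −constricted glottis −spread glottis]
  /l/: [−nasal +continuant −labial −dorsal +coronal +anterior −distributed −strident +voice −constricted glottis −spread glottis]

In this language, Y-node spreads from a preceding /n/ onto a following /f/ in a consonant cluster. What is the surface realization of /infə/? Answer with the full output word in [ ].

The Y-node node dominates the terminals [labial], [round], [dorsal], [high], [back], [coronal], [anterior], [distributed], [strident], [voice], [constricted glottis], [spread glottis].
Spreading Y-node from /n/ onto /f/ replaces those values with /n/'s: [−labial], [−dorsal], [+coronal], [+anterior], [−distributed], [−strident], [+voice], [−constricted glottis], [−spread glottis]. Features outside Y-node ([nasal], [continuant]) stay as in /f/.
This feature bundle is that of [l], so /infə/ surfaces as [inlə].

[inlə]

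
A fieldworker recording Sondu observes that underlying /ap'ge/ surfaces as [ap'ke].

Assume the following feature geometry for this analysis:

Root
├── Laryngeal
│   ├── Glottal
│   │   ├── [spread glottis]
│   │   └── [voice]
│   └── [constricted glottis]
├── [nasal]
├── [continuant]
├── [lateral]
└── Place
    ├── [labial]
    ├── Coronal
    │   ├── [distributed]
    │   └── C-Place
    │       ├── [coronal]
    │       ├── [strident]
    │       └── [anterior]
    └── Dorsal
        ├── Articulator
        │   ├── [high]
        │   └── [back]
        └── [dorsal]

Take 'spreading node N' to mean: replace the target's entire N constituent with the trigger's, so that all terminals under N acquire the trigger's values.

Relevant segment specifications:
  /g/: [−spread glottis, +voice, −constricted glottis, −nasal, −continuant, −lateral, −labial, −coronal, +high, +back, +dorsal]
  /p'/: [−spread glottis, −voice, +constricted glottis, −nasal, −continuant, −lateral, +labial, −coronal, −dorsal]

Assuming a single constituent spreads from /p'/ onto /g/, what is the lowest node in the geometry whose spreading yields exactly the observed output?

The alternation /g/ → [k] changes [voice] and nothing else.
Since just one terminal is affected and it takes /p'/'s value, spreading the terminal [voice] alone is sufficient and minimal.
[dorsal], [labial] stay as in /g/ although /p'/ differs there, so no node dominating them spread; among the remaining candidates [voice] is the lowest that derives the output.

[voice]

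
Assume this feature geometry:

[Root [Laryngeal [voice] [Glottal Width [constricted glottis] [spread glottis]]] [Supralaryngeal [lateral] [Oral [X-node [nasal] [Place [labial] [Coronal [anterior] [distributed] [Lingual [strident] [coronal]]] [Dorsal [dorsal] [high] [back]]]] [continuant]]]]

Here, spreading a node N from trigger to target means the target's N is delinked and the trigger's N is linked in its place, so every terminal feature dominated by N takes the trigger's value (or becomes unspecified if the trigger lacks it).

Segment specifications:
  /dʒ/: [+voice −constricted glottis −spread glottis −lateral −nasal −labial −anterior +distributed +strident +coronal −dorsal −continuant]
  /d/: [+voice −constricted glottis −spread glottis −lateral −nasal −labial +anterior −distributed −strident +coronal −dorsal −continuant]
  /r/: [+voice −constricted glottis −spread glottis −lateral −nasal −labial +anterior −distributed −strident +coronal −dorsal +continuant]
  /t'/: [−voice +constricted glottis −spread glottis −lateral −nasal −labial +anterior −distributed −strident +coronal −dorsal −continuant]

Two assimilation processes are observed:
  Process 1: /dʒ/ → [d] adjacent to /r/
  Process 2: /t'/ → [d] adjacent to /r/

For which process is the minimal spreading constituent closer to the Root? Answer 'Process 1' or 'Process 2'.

Process 2

Process 1 alters [anterior], [distributed], [strident]; the lowest common ancestor is Coronal (depth 5 from Root).
Process 2: the features that change are [voice], [constricted glottis]; the minimal node is Laryngeal (depth 1).
Laryngeal is closer to Root than Coronal, so Process 2 spreads the higher node.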